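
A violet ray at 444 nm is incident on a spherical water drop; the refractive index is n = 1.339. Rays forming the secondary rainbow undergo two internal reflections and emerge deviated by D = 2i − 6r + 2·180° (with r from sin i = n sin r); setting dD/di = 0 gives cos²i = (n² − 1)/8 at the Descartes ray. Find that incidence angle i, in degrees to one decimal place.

cos²i = (1.339² − 1)/8 = (1.79292 − 1)/8 = 0.09912.
cos i = 0.31483, so i = 71.650°.

71.6°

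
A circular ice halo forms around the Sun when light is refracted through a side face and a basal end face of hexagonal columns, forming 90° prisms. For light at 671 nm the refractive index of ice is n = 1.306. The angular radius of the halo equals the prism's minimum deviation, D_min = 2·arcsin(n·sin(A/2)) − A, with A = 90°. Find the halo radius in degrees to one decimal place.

44.9°

n·sin(A/2) = 1.306 × sin 45° = 1.306 × 0.7071 = 0.9235.
D_min = 2·arcsin(0.9235) − 90° = 2 × 67.440° − 90° = 44.881°.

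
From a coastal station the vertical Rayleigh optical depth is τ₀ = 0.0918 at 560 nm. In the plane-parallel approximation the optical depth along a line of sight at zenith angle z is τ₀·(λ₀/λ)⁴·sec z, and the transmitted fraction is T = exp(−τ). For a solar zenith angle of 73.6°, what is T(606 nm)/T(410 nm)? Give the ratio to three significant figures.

2.45

Airmass: sec 73.6° = 3.5418.
τ(606 nm) = 0.0918 × (560/606)⁴ × 3.5418 = 0.0918 × 0.7292 × 3.5418 = 0.2371.
τ(410 nm) = 0.0918 × (560/410)⁴ × 3.5418 = 0.0918 × 3.4803 × 3.5418 = 1.1316.
T(606)/T(410) = exp(τ_B − τ_A) = exp(0.8945) = 2.4461.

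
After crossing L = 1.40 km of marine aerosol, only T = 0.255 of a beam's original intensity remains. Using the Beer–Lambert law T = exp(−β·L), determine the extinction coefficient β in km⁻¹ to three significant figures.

0.976 km⁻¹

Beer–Lambert: T = exp(−βL) ⇒ β = −ln(T)/L = −ln(0.255)/1.40 = 1.3665/1.40 = 0.9761 km⁻¹.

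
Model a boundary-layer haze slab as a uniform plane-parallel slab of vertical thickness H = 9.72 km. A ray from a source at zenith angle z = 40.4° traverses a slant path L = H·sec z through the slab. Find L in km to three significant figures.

sec z = 1/cos 40.4° = 1.3131.
L = 9.72 × 1.3131 = 12.764 km.

12.8 km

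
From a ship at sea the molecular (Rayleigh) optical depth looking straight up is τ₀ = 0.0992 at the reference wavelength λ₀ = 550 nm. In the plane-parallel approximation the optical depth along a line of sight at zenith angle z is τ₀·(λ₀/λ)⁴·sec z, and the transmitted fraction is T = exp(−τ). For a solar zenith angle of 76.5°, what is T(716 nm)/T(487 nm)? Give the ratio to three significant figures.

Airmass: sec 76.5° = 4.2837.
τ(716 nm) = 0.0992 × (550/716)⁴ × 4.2837 = 0.0992 × 0.3482 × 4.2837 = 0.1480.
τ(487 nm) = 0.0992 × (550/487)⁴ × 4.2837 = 0.0992 × 1.6268 × 4.2837 = 0.6913.
T(716)/T(487) = exp(τ_B − τ_A) = exp(0.5433) = 1.7217.

1.72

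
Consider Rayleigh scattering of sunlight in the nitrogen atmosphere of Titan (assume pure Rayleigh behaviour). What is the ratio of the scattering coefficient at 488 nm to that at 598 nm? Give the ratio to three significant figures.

Rayleigh scattering ∝ λ⁻⁴, so the ratio of coefficients is the inverse fourth power of the wavelength ratio.
σ(488)/σ(598) = (598/488)⁴ = (1.2254)⁴ = 2.255.

2.25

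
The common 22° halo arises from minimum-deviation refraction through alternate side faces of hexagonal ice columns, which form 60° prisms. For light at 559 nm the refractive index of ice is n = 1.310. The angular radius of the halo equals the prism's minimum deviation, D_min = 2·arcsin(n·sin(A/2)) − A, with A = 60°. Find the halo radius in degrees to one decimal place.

21.8°

n·sin(A/2) = 1.310 × sin 30° = 1.310 × 0.5000 = 0.6550.
D_min = 2·arcsin(0.6550) − 60° = 2 × 40.920° − 60° = 21.839°.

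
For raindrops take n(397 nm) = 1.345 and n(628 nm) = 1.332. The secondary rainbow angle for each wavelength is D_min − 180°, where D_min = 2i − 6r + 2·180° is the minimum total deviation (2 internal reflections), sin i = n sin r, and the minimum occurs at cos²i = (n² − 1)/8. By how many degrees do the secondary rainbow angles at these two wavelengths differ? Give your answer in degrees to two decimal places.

At 397 nm (n = 1.345): cos²i = 0.10113 → i = 71.458°, r = 44.821°, D_min = 233.987°, rainbow angle = 53.987°.
At 628 nm (n = 1.332): cos²i = 0.09678 → i = 71.875°, r = 45.520°, D_min = 230.628°, rainbow angle = 50.628°.
Angular width = |53.987° − 50.628°| = 3.359°.

3.36°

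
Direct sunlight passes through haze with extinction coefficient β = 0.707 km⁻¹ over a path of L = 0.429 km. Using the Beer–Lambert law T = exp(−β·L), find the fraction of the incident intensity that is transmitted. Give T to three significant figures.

0.738

τ = β·L = 0.707 × 0.429 = 0.3033.
T = exp(−0.3033) = 0.7384.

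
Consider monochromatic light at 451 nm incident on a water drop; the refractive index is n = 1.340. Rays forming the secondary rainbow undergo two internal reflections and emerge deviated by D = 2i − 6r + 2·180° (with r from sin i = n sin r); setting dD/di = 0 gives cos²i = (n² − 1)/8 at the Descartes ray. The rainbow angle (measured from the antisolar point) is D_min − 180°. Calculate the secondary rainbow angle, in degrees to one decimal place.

cos²i = (1.79560 − 1)/8 = 0.09945; i = arccos(0.31536) = 71.618°.
sin r = sin 71.618°/1.340 = 0.70819; r = 45.088°.
D_min = 2·71.618° − 6·45.088° + 360° = 232.709°.
Rainbow angle = D_min − 180° = 52.709°.

52.7°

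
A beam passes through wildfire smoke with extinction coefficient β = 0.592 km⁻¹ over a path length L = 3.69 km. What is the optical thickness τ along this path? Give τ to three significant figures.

2.18

τ = β·L = 0.592 × 3.69 = 2.1845.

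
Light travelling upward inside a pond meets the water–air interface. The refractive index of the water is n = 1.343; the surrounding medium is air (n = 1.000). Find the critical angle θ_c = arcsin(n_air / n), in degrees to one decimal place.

sin θ_c = n_air / n = 1.000 / 1.343 = 0.7446.
θ_c = arcsin(0.7446) = 48.12°.

48.1°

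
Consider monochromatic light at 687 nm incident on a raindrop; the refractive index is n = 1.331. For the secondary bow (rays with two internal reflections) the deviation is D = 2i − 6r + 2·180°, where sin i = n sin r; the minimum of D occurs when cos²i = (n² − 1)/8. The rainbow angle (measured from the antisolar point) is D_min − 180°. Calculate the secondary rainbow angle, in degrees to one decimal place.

50.4°

cos²i = (1.77156 − 1)/8 = 0.09645; i = arccos(0.31056) = 71.907°.
sin r = sin 71.907°/1.331 = 0.71417; r = 45.575°.
D_min = 2·71.907° − 6·45.575° + 360° = 230.365°.
Rainbow angle = D_min − 180° = 50.365°.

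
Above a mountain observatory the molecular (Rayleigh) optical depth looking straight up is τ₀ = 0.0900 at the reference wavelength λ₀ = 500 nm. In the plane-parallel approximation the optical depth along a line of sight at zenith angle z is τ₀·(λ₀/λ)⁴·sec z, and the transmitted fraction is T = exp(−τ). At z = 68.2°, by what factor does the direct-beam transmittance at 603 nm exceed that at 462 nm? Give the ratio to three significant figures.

1.24

Airmass: sec 68.2° = 2.6927.
τ(603 nm) = 0.0900 × (500/603)⁴ × 2.6927 = 0.0900 × 0.4727 × 2.6927 = 0.1146.
τ(462 nm) = 0.0900 × (500/462)⁴ × 2.6927 = 0.0900 × 1.3719 × 2.6927 = 0.3325.
T(603)/T(462) = exp(τ_B − τ_A) = exp(0.2179) = 1.2435.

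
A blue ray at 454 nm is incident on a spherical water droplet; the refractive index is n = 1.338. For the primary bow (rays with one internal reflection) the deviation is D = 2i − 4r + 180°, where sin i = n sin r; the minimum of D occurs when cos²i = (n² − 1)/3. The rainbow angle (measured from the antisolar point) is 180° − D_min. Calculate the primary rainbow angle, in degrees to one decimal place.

cos²i = (1.79024 − 1)/3 = 0.26341; i = arccos(0.51324) = 59.120°.
sin r = sin 59.120°/1.338 = 0.64144; r = 39.899°.
D_min = 2·59.120° − 4·39.899° + 180° = 138.643°.
Rainbow angle = 180° − D_min = 41.357°.

41.4°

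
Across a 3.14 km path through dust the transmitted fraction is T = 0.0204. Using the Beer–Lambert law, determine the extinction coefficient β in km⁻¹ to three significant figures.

Beer–Lambert: T = exp(−βL) ⇒ β = −ln(T)/L = −ln(0.0204)/3.14 = 3.8922/3.14 = 1.24 km⁻¹.

1.24 km⁻¹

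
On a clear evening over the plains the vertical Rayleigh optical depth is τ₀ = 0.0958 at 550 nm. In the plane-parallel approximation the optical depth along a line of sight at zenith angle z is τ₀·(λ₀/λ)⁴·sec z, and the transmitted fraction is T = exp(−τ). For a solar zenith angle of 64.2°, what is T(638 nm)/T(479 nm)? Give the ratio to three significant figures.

Airmass: sec 64.2° = 2.2976.
τ(638 nm) = 0.0958 × (550/638)⁴ × 2.2976 = 0.0958 × 0.5523 × 2.2976 = 0.1216.
τ(479 nm) = 0.0958 × (550/479)⁴ × 2.2976 = 0.0958 × 1.7382 × 2.2976 = 0.3826.
T(638)/T(479) = exp(τ_B − τ_A) = exp(0.2610) = 1.2983.

1.30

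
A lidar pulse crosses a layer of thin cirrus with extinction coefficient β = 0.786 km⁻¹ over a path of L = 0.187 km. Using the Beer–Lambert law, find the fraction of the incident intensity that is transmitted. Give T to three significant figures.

0.863

τ = β·L = 0.786 × 0.187 = 0.1470.
T = exp(−0.1470) = 0.8633.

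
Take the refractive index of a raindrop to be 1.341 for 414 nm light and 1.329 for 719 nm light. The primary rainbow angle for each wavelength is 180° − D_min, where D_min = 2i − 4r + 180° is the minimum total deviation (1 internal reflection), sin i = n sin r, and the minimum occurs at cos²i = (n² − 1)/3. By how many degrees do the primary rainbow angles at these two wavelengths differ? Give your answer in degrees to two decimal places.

At 414 nm (n = 1.341): cos²i = 0.26609 → i = 58.946°, r = 39.705°, D_min = 139.071°, rainbow angle = 40.929°.
At 719 nm (n = 1.329): cos²i = 0.25541 → i = 59.643°, r = 40.487°, D_min = 137.337°, rainbow angle = 42.663°.
Angular width = |40.929° − 42.663°| = 1.735°.

1.73°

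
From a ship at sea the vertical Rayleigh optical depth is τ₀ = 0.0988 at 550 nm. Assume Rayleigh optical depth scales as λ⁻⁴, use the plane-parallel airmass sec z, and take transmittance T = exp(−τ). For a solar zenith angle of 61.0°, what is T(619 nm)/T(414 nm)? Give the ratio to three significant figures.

Airmass: sec 61.0° = 2.0627.
τ(619 nm) = 0.0988 × (550/619)⁴ × 2.0627 = 0.0988 × 0.6233 × 2.0627 = 0.1270.
τ(414 nm) = 0.0988 × (550/414)⁴ × 2.0627 = 0.0988 × 3.1149 × 2.0627 = 0.6348.
T(619)/T(414) = exp(τ_B − τ_A) = exp(0.5078) = 1.6616.

1.66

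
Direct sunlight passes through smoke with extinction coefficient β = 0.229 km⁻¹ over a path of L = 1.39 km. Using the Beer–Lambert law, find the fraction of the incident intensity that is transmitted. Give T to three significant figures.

0.727

τ = β·L = 0.229 × 1.39 = 0.3183.
T = exp(−0.3183) = 0.7274.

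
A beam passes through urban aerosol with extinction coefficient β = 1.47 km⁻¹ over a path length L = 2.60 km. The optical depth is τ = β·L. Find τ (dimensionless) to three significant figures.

τ = β·L = 1.47 × 2.60 = 3.8220.

3.82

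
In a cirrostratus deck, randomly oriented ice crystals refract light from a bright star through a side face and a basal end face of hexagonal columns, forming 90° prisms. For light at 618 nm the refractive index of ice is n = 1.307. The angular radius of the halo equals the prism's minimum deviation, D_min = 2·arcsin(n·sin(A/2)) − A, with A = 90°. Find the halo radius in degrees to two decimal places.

n·sin(A/2) = 1.307 × sin 45° = 1.307 × 0.7071 = 0.9242.
D_min = 2·arcsin(0.9242) − 90° = 2 × 67.546° − 90° = 45.093°.

45.09°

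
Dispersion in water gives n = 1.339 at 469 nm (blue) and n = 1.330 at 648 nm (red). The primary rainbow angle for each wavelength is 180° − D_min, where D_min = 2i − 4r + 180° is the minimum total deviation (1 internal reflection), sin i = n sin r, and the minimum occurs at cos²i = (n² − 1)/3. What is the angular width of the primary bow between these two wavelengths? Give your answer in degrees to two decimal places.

1.30°

At 469 nm (n = 1.339): cos²i = 0.26431 → i = 59.062°, r = 39.834°, D_min = 138.786°, rainbow angle = 41.214°.
At 648 nm (n = 1.330): cos²i = 0.25630 → i = 59.585°, r = 40.422°, D_min = 137.484°, rainbow angle = 42.516°.
Angular width = |41.214° − 42.516°| = 1.303°.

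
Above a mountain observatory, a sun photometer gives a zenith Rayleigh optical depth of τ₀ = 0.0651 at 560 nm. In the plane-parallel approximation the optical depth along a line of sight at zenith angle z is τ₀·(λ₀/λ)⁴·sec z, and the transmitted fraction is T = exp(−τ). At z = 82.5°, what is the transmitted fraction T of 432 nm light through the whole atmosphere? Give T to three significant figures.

sec 82.5° = 7.6613.
τ = 0.0651 × (560/432)⁴ × 7.6613 = 0.0651 × 2.8237 × 7.6613 = 1.4083.
T = exp(−1.4083) = 0.2446.

0.245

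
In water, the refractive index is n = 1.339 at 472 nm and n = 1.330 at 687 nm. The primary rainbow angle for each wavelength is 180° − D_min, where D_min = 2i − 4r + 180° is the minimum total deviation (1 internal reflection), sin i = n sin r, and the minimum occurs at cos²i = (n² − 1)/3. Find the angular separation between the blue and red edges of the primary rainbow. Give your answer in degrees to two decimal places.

1.30°

At 472 nm (n = 1.339): cos²i = 0.26431 → i = 59.062°, r = 39.834°, D_min = 138.786°, rainbow angle = 41.214°.
At 687 nm (n = 1.330): cos²i = 0.25630 → i = 59.585°, r = 40.422°, D_min = 137.484°, rainbow angle = 42.516°.
Angular width = |41.214° − 42.516°| = 1.303°.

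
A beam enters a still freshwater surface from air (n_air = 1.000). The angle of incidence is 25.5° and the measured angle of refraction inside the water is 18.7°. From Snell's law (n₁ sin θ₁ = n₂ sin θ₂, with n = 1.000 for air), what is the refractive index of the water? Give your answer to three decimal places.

1.343

n = sin θ_i / sin θ_r = sin 25.5° / sin 18.7° = 0.4305 / 0.3206 = 1.3428.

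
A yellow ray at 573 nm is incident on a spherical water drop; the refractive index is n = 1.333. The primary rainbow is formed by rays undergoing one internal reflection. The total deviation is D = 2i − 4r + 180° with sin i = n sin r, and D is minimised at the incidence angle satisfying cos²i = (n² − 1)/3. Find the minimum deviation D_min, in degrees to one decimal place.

cos²i = (1.77689 − 1)/3 = 0.25896; i = arccos(0.50888) = 59.410°.
sin r = sin 59.410°/1.333 = 0.64579; r = 40.225°.
D_min = 2·59.410° − 4·40.225° + 180° = 137.922°.

137.9°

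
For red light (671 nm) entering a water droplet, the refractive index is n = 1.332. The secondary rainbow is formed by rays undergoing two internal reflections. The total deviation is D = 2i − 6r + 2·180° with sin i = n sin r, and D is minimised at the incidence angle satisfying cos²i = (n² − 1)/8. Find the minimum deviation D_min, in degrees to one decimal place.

cos²i = (1.77422 − 1)/8 = 0.09678; i = arccos(0.31109) = 71.875°.
sin r = sin 71.875°/1.332 = 0.71350; r = 45.520°.
D_min = 2·71.875° − 6·45.520° + 360° = 230.628°.

230.6°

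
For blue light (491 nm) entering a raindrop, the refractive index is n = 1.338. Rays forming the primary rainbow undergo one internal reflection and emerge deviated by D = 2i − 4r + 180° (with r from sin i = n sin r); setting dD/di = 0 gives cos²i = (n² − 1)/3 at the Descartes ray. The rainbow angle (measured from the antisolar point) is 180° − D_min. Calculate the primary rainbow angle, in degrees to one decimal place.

cos²i = (1.79024 − 1)/3 = 0.26341; i = arccos(0.51324) = 59.120°.
sin r = sin 59.120°/1.338 = 0.64144; r = 39.899°.
D_min = 2·59.120° − 4·39.899° + 180° = 138.643°.
Rainbow angle = 180° − D_min = 41.357°.

41.4°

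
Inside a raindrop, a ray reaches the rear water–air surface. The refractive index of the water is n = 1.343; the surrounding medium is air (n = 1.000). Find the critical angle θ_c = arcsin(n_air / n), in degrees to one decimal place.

sin θ_c = n_air / n = 1.000 / 1.343 = 0.7446.
θ_c = arcsin(0.7446) = 48.12°.

48.1°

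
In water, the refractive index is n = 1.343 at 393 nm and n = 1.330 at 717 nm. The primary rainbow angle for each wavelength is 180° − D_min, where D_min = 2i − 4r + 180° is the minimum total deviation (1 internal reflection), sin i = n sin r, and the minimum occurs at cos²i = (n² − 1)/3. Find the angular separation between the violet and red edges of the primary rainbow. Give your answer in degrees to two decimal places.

At 393 nm (n = 1.343): cos²i = 0.26788 → i = 58.830°, r = 39.577°, D_min = 139.354°, rainbow angle = 40.646°.
At 717 nm (n = 1.330): cos²i = 0.25630 → i = 59.585°, r = 40.422°, D_min = 137.484°, rainbow angle = 42.516°.
Angular width = |40.646° − 42.516°| = 1.871°.

1.87°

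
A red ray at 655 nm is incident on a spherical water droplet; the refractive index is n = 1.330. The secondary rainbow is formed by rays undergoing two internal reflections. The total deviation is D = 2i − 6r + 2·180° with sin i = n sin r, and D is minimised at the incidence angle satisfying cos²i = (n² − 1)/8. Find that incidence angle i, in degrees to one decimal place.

71.9°

cos²i = (1.330² − 1)/8 = (1.76890 − 1)/8 = 0.09611.
cos i = 0.31002, so i = 71.940°.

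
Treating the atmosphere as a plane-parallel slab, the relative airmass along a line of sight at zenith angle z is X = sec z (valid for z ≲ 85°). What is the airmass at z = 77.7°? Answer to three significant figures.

X = sec z = 1/cos 77.7° = 1/0.2130 = 4.6942.

4.69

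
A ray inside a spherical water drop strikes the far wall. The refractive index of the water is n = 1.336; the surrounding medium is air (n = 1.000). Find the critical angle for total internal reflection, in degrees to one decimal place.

sin θ_c = n_air / n = 1.000 / 1.336 = 0.7485.
θ_c = arcsin(0.7485) = 48.46°.

48.5°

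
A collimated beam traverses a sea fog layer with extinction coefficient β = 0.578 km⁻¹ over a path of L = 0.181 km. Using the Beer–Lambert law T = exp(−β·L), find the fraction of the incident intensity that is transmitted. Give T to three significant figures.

τ = β·L = 0.578 × 0.181 = 0.1046.
T = exp(−0.1046) = 0.9007.

0.901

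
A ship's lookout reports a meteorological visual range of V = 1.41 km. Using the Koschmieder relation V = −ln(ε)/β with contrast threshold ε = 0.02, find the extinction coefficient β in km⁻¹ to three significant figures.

β = −ln(0.02) / V = 3.912 / 1.41 = 2.7745 km⁻¹.

2.77 km⁻¹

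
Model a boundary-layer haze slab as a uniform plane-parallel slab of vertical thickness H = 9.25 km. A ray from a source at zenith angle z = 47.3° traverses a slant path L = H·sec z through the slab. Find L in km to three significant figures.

13.6 km

sec z = 1/cos 47.3° = 1.4746.
L = 9.25 × 1.4746 = 13.640 km.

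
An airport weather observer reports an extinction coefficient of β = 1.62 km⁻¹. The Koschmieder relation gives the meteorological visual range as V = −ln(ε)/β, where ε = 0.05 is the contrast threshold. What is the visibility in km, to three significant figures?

V = −ln(0.05) / 1.62 = 2.996 / 1.62 = 1.8492 km.

1.85 km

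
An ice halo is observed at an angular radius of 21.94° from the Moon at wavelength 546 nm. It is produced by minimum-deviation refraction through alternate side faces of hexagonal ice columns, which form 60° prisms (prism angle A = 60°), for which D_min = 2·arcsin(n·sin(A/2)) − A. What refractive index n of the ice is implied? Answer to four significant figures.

1.311

Rearranging: n = sin((D_min + A)/2) / sin(A/2).
(D_min + A)/2 = (21.94° + 60°)/2 = 40.970°.
n = sin 40.970° / sin 30° = 0.6557 / 0.5000 = 1.3113.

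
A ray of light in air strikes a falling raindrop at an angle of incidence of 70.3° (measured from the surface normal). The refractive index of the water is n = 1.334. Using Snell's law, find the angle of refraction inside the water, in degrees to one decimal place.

Snell: sin θ_r = sin θ_i / n = sin 70.3° / 1.334 = 0.9415 / 1.334 = 0.7058.
θ_r = arcsin(0.7058) = 44.89°.

44.9°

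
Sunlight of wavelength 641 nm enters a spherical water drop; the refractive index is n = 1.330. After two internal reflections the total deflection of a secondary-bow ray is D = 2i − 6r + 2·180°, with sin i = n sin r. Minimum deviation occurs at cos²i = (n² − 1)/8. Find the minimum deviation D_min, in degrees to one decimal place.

230.1°

cos²i = (1.76890 − 1)/8 = 0.09611; i = arccos(0.31002) = 71.940°.
sin r = sin 71.940°/1.330 = 0.71483; r = 45.630°.
D_min = 2·71.940° − 6·45.630° + 360° = 230.101°.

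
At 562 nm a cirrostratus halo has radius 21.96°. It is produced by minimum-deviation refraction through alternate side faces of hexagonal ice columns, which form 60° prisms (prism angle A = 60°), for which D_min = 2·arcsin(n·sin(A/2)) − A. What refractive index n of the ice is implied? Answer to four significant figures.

Rearranging: n = sin((D_min + A)/2) / sin(A/2).
(D_min + A)/2 = (21.96° + 60°)/2 = 40.980°.
n = sin 40.980° / sin 30° = 0.6558 / 0.5000 = 1.3116.

1.312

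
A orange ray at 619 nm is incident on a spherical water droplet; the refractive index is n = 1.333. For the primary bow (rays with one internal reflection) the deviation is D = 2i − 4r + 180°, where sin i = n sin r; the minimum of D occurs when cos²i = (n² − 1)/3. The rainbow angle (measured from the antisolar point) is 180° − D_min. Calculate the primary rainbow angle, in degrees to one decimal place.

42.1°

cos²i = (1.77689 − 1)/3 = 0.25896; i = arccos(0.50888) = 59.410°.
sin r = sin 59.410°/1.333 = 0.64579; r = 40.225°.
D_min = 2·59.410° − 4·40.225° + 180° = 137.922°.
Rainbow angle = 180° − D_min = 42.078°.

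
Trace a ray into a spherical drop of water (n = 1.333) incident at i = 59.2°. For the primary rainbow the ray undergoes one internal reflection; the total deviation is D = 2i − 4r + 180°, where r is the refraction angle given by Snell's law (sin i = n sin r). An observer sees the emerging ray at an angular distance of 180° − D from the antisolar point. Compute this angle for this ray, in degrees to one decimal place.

42.1°

sin r = sin 59.2° / 1.333 = 0.8590/1.333 = 0.6444; r = 40.12°.
D = 2·59.2° − 4·40.12° + 180° = 118.40° − 160.48° + 180° = 137.92°.
Angle from antisolar point = 180° − D = 42.08°.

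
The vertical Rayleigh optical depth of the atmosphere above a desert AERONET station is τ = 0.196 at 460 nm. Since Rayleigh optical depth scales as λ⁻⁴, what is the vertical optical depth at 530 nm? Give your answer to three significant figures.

0.111

τ(530 nm) = τ(460 nm) × (460/530)⁴ = 0.196 × (0.8679)⁴ = 0.196 × 0.5675 = 0.1112.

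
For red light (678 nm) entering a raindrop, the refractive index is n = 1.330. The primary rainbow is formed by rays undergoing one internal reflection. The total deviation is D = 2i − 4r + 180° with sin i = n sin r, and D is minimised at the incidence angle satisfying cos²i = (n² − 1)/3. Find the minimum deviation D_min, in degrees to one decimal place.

cos²i = (1.76890 − 1)/3 = 0.25630; i = arccos(0.50626) = 59.585°.
sin r = sin 59.585°/1.330 = 0.64841; r = 40.422°.
D_min = 2·59.585° − 4·40.422° + 180° = 137.484°.

137.5°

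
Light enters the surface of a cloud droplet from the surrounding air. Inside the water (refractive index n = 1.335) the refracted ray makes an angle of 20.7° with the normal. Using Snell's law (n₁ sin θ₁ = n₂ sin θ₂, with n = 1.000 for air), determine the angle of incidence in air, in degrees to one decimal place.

28.2°

Snell: sin θ_i = n · sin θ_r = 1.335 × sin 20.7° = 1.335 × 0.3535 = 0.4719.
θ_i = arcsin(0.4719) = 28.16°.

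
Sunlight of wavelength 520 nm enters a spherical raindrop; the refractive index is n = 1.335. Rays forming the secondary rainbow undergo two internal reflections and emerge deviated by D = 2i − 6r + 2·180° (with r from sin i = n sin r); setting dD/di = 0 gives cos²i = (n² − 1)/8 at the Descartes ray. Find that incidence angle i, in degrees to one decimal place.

cos²i = (1.335² − 1)/8 = (1.78222 − 1)/8 = 0.09778.
cos i = 0.31269, so i = 71.778°.

71.8°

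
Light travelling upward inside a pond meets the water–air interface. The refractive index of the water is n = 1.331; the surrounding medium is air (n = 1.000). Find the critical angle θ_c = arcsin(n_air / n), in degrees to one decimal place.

48.7°

sin θ_c = n_air / n = 1.000 / 1.331 = 0.7513.
θ_c = arcsin(0.7513) = 48.70°.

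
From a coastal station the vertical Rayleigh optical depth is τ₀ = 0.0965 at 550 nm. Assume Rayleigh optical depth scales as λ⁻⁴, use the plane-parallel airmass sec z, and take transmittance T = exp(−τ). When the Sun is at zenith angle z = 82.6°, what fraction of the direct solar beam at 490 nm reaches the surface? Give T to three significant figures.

sec 82.6° = 7.7642.
τ = 0.0965 × (550/490)⁴ × 7.7642 = 0.0965 × 1.5873 × 7.7642 = 1.1893.
T = exp(−1.1893) = 0.3044.

0.304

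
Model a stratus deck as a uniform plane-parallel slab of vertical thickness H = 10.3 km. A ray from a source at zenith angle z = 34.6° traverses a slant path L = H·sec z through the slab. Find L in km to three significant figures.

12.5 km

sec z = 1/cos 34.6° = 1.2149.
L = 10.3 × 1.2149 = 12.513 km.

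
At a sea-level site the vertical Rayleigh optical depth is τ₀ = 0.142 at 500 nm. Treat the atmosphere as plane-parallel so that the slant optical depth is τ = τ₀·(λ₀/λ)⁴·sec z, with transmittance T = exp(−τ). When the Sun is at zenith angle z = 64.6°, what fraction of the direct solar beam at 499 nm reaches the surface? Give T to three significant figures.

0.716

sec 64.6° = 2.3314.
τ = 0.142 × (500/499)⁴ × 2.3314 = 0.142 × 1.0080 × 2.3314 = 0.3337.
T = exp(−0.3337) = 0.7163.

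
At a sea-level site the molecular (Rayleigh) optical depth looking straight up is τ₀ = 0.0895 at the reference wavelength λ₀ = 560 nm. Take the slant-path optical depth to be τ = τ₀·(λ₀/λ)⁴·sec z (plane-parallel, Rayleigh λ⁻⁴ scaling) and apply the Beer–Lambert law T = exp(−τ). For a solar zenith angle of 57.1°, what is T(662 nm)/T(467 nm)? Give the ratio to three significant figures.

Airmass: sec 57.1° = 1.8410.
τ(662 nm) = 0.0895 × (560/662)⁴ × 1.8410 = 0.0895 × 0.5121 × 1.8410 = 0.0844.
τ(467 nm) = 0.0895 × (560/467)⁴ × 1.8410 = 0.0895 × 2.0677 × 1.8410 = 0.3407.
T(662)/T(467) = exp(τ_B − τ_A) = exp(0.2563) = 1.2922.

1.29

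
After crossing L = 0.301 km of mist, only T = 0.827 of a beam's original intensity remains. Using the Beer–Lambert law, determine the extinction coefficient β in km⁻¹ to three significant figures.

0.631 km⁻¹

Beer–Lambert: T = exp(−βL) ⇒ β = −ln(T)/L = −ln(0.827)/0.301 = 0.1900/0.301 = 0.6311 km⁻¹.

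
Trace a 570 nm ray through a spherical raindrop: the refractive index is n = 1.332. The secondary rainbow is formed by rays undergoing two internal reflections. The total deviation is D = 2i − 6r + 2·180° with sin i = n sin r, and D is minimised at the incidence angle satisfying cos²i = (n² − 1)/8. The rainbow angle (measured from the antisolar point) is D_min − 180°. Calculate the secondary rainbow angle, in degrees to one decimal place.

50.6°

cos²i = (1.77422 − 1)/8 = 0.09678; i = arccos(0.31109) = 71.875°.
sin r = sin 71.875°/1.332 = 0.71350; r = 45.520°.
D_min = 2·71.875° − 6·45.520° + 360° = 230.628°.
Rainbow angle = D_min − 180° = 50.628°.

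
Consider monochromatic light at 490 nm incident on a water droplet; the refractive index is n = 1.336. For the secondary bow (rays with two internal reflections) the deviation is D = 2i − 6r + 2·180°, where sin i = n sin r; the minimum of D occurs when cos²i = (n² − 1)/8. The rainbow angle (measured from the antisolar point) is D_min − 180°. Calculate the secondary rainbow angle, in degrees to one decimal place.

51.7°

cos²i = (1.78490 − 1)/8 = 0.09811; i = arccos(0.31323) = 71.746°.
sin r = sin 71.746°/1.336 = 0.71084; r = 45.303°.
D_min = 2·71.746° − 6·45.303° + 360° = 231.674°.
Rainbow angle = D_min − 180° = 51.674°.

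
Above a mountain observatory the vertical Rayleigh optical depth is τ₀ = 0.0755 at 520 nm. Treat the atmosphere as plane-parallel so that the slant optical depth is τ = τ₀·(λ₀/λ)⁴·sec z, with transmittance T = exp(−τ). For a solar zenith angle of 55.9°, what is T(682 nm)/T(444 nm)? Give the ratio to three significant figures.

1.23

Airmass: sec 55.9° = 1.7837.
τ(682 nm) = 0.0755 × (520/682)⁴ × 1.7837 = 0.0755 × 0.3380 × 1.7837 = 0.0455.
τ(444 nm) = 0.0755 × (520/444)⁴ × 1.7837 = 0.0755 × 1.8814 × 1.7837 = 0.2534.
T(682)/T(444) = exp(τ_B − τ_A) = exp(0.2079) = 1.2310.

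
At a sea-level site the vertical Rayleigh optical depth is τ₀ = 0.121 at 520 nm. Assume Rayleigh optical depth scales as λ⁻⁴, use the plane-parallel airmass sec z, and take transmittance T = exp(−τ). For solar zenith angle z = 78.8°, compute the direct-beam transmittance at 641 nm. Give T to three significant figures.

sec 78.8° = 5.1484.
τ = 0.121 × (520/641)⁴ × 5.1484 = 0.121 × 0.4331 × 5.1484 = 0.2698.
T = exp(−0.2698) = 0.7635.

0.764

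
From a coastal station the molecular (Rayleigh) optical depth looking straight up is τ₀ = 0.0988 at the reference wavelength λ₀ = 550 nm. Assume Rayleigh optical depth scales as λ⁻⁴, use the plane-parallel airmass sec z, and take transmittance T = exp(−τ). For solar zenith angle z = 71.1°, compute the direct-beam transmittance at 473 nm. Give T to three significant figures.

0.573

sec 71.1° = 3.0872.
τ = 0.0988 × (550/473)⁴ × 3.0872 = 0.0988 × 1.8281 × 3.0872 = 0.5576.
T = exp(−0.5576) = 0.5726.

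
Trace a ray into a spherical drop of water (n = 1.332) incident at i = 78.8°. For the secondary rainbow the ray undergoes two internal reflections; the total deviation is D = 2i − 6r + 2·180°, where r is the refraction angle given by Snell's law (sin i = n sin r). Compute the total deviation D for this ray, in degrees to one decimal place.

233.0°

sin r = sin 78.8° / 1.332 = 0.9810/1.332 = 0.7365; r = 47.43°.
D = 2·78.8° − 6·47.43° + 2·180° = 157.60° − 284.58° + 360° = 233.02°.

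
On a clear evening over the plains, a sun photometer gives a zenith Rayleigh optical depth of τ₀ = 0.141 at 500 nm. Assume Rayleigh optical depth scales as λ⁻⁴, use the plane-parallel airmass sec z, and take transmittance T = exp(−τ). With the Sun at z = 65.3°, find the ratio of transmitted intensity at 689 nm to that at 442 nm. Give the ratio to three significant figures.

1.58

Airmass: sec 65.3° = 2.3931.
τ(689 nm) = 0.141 × (500/689)⁴ × 2.3931 = 0.141 × 0.2773 × 2.3931 = 0.0936.
τ(442 nm) = 0.141 × (500/442)⁴ × 2.3931 = 0.141 × 1.6375 × 2.3931 = 0.5526.
T(689)/T(442) = exp(τ_B − τ_A) = exp(0.4590) = 1.5824.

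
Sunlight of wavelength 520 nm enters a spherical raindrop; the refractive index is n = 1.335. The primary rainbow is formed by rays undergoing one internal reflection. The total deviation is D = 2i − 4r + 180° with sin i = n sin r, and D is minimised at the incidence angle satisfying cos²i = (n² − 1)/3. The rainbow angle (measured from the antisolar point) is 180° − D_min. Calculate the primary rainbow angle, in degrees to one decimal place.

41.8°

cos²i = (1.78222 − 1)/3 = 0.26074; i = arccos(0.51063) = 59.294°.
sin r = sin 59.294°/1.335 = 0.64405; r = 40.094°.
D_min = 2·59.294° − 4·40.094° + 180° = 138.212°.
Rainbow angle = 180° − D_min = 41.788°.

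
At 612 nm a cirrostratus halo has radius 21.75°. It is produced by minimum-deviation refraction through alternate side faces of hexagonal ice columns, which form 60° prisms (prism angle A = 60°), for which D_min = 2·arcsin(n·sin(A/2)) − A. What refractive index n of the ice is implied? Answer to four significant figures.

Rearranging: n = sin((D_min + A)/2) / sin(A/2).
(D_min + A)/2 = (21.75° + 60°)/2 = 40.875°.
n = sin 40.875° / sin 30° = 0.6544 / 0.5000 = 1.3088.

1.309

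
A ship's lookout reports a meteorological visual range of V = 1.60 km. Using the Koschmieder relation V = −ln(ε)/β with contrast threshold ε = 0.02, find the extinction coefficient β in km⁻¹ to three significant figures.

β = −ln(0.02) / V = 3.912 / 1.60 = 2.4450 km⁻¹.

2.45 km⁻¹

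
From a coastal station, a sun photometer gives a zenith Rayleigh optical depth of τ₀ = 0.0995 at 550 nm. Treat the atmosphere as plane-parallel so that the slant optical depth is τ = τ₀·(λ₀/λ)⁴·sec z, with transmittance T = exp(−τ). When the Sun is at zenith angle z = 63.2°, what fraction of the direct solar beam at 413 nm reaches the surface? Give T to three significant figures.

sec 63.2° = 2.2179.
τ = 0.0995 × (550/413)⁴ × 2.2179 = 0.0995 × 3.1452 × 2.2179 = 0.6941.
T = exp(−0.6941) = 0.4995.

0.500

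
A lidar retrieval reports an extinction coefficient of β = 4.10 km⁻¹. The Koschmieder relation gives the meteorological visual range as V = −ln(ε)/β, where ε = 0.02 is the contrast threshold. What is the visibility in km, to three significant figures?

0.954 km

V = −ln(0.02) / 4.10 = 3.912 / 4.10 = 0.9542 km.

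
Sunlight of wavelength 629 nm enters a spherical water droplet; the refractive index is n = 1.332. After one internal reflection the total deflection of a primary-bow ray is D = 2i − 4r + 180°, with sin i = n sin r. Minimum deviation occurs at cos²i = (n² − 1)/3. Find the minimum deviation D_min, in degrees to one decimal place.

137.8°

cos²i = (1.77422 − 1)/3 = 0.25807; i = arccos(0.50801) = 59.469°.
sin r = sin 59.469°/1.332 = 0.64666; r = 40.290°.
D_min = 2·59.469° − 4·40.290° + 180° = 137.776°.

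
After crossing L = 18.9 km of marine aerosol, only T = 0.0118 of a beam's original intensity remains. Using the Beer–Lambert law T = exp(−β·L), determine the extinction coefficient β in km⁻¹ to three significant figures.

0.235 km⁻¹

Beer–Lambert: T = exp(−βL) ⇒ β = −ln(T)/L = −ln(0.0118)/18.9 = 4.4397/18.9 = 0.2349 km⁻¹.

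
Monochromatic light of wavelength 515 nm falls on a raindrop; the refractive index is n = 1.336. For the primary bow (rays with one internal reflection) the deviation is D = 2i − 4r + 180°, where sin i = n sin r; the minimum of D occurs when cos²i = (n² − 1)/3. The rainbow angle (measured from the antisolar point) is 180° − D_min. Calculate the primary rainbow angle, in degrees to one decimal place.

cos²i = (1.78490 − 1)/3 = 0.26163; i = arccos(0.51150) = 59.236°.
sin r = sin 59.236°/1.336 = 0.64318; r = 40.029°.
D_min = 2·59.236° − 4·40.029° + 180° = 138.356°.
Rainbow angle = 180° − D_min = 41.644°.

41.6°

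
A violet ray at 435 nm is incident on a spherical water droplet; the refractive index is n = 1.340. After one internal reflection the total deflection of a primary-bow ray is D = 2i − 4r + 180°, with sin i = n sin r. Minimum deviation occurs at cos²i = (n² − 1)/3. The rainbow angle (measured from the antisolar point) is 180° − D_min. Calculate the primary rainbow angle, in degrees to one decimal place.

cos²i = (1.79560 − 1)/3 = 0.26520; i = arccos(0.51498) = 59.004°.
sin r = sin 59.004°/1.340 = 0.63971; r = 39.770°.
D_min = 2·59.004° − 4·39.770° + 180° = 138.929°.
Rainbow angle = 180° − D_min = 41.071°.

41.1°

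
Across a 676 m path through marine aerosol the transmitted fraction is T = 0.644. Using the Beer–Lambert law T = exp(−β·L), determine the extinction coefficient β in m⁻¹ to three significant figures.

0.000651 m⁻¹

Beer–Lambert: T = exp(−βL) ⇒ β = −ln(T)/L = −ln(0.644)/676 = 0.4401/676 = 0.000651 m⁻¹.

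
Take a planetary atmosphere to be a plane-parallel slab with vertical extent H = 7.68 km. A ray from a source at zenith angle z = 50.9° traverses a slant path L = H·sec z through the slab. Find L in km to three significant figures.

sec z = 1/cos 50.9° = 1.5856.
L = 7.68 × 1.5856 = 12.177 km.

12.2 km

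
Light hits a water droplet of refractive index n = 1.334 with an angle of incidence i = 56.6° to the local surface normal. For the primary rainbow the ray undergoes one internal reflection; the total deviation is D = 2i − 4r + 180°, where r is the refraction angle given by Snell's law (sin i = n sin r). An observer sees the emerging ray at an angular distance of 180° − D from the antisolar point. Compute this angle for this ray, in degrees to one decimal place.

41.8°

sin r = sin 56.6° / 1.334 = 0.8348/1.334 = 0.6258; r = 38.74°.
D = 2·56.6° − 4·38.74° + 180° = 113.20° − 154.97° + 180° = 138.23°.
Angle from antisolar point = 180° − D = 41.77°.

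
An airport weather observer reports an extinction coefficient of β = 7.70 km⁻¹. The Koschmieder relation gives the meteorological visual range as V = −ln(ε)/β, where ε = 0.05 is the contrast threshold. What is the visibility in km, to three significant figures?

0.389 km

V = −ln(0.05) / 7.70 = 2.996 / 7.70 = 0.3891 km.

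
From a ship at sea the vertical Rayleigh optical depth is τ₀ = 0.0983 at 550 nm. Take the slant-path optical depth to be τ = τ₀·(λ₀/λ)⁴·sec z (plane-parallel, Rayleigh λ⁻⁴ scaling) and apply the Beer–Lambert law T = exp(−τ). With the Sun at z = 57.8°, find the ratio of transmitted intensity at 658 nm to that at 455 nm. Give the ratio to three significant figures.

1.36

Airmass: sec 57.8° = 1.8766.
τ(658 nm) = 0.0983 × (550/658)⁴ × 1.8766 = 0.0983 × 0.4881 × 1.8766 = 0.0900.
τ(455 nm) = 0.0983 × (550/455)⁴ × 1.8766 = 0.0983 × 2.1350 × 1.8766 = 0.3939.
T(658)/T(455) = exp(τ_B − τ_A) = exp(0.3038) = 1.3550.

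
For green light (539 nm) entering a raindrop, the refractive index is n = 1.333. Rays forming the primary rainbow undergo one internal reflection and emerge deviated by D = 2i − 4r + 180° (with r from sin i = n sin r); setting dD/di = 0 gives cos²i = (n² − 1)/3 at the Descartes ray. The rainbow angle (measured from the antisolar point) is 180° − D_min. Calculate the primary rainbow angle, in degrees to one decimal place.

cos²i = (1.77689 − 1)/3 = 0.25896; i = arccos(0.50888) = 59.410°.
sin r = sin 59.410°/1.333 = 0.64579; r = 40.225°.
D_min = 2·59.410° − 4·40.225° + 180° = 137.922°.
Rainbow angle = 180° − D_min = 42.078°.

42.1°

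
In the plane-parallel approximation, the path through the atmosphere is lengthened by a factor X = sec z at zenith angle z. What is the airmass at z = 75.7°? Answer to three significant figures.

4.05

X = sec z = 1/cos 75.7° = 1/0.2470 = 4.0486.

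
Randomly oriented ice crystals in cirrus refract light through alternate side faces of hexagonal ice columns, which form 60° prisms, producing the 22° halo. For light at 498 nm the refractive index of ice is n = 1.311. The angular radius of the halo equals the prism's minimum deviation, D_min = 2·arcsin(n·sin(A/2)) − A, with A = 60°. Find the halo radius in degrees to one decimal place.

n·sin(A/2) = 1.311 × sin 30° = 1.311 × 0.5000 = 0.6555.
D_min = 2·arcsin(0.6555) − 60° = 2 × 40.958° − 60° = 21.915°.

21.9°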